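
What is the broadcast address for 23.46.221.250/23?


Network: 23.46.220.0/23
Host bits = 9
Set all host bits to 1:
Broadcast: 23.46.221.255


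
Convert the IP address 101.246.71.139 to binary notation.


101 = 01100101
246 = 11110110
71 = 01000111
139 = 10001011
Binary: 01100101.11110110.01000111.10001011


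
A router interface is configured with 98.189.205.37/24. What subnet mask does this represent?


/24 means 24 network bits, 8 host bits
Binary: 11111111111111111111111100000000
Mask: 255.255.255.0


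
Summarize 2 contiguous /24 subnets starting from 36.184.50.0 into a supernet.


Original prefix: /24
Number of subnets: 2 = 2^1
New prefix = 24 - 1 = 23
Supernet: 36.184.50.0/23


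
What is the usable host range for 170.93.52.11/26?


Network: 170.93.52.0
Broadcast: 170.93.52.63
First usable = network + 1
Last usable = broadcast - 1
Range: 170.93.52.1 to 170.93.52.62


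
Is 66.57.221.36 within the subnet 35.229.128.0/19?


Subnet network: 35.229.128.0
Test IP AND mask: 66.57.192.0
No, 66.57.221.36 is not in 35.229.128.0/19


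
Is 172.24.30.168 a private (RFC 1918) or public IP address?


RFC 1918 private ranges:
  10.0.0.0/8 (10.0.0.0 - 10.255.255.255)
  172.16.0.0/12 (172.16.0.0 - 172.31.255.255)
  192.168.0.0/16 (192.168.0.0 - 192.168.255.255)
Private (in 172.16.0.0/12)


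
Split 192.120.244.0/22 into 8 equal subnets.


New prefix = 22 + 3 = 25
Each subnet has 128 addresses
  192.120.244.0/25
  192.120.244.128/25
  192.120.245.0/25
  192.120.245.128/25
  192.120.246.0/25
  192.120.246.128/25
  192.120.247.0/25
  192.120.247.128/25
Subnets: 192.120.244.0/25, 192.120.244.128/25, 192.120.245.0/25, 192.120.245.128/25, 192.120.246.0/25, 192.120.246.128/25, 192.120.247.0/25, 192.120.247.128/25


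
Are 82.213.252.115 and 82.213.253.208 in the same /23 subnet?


Mask: 255.255.254.0
82.213.252.115 AND mask = 82.213.252.0
82.213.253.208 AND mask = 82.213.252.0
Yes, same subnet (82.213.252.0)


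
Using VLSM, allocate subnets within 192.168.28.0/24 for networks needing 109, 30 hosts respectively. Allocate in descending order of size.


109 hosts -> /25 (126 usable): 192.168.28.0/25
30 hosts -> /27 (30 usable): 192.168.28.128/27
Allocation: 192.168.28.0/25 (109 hosts, 126 usable); 192.168.28.128/27 (30 hosts, 30 usable)


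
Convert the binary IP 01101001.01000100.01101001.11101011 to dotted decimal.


01101001 = 105
01000100 = 68
01101001 = 105
11101011 = 235
IP: 105.68.105.235


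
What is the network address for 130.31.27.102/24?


IP:   10000010.00011111.00011011.01100110
Mask: 11111111.11111111.11111111.00000000
AND operation:
Net:  10000010.00011111.00011011.00000000
Network: 130.31.27.0/24


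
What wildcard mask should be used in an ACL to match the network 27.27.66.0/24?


Subnet mask: 255.255.255.0
Wildcard = 255.255.255.255 - subnet mask
255 - 255 = 0
255 - 255 = 0
255 - 255 = 0
255 - 0 = 255
Wildcard: 0.0.0.255


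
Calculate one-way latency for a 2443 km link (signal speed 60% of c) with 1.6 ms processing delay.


Speed = 0.6 * 3e5 km/s = 180000 km/s
Propagation delay = 2443 / 180000 = 0.0136 s = 13.5722 ms
Processing delay = 1.6 ms
Total one-way latency = 15.1722 ms


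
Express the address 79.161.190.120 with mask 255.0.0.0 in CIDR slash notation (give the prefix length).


Binary: 11111111.00000000.00000000.00000000
Count leading 1s
Prefix: /8


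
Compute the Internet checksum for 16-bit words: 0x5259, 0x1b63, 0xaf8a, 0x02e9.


Sum all words (with carry folding):
+ 0x5259 = 0x5259
+ 0x1b63 = 0x6dbc
+ 0xaf8a = 0x1d47
+ 0x02e9 = 0x2030
One's complement: ~0x2030
Checksum = 0xdfcf


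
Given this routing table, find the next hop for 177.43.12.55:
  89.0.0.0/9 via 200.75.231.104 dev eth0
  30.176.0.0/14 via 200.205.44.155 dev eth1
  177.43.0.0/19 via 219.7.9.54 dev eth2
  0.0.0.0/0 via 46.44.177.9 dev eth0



Longest prefix match for 177.43.12.55:
  /9 89.0.0.0: no
  /14 30.176.0.0: no
  /19 177.43.0.0: MATCH
  /0 0.0.0.0: MATCH
Selected: next-hop 219.7.9.54 via eth2 (matched /19)


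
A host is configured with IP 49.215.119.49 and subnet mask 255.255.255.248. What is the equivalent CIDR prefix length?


Binary: 11111111.11111111.11111111.11111000
Count leading 1s
Prefix: /29


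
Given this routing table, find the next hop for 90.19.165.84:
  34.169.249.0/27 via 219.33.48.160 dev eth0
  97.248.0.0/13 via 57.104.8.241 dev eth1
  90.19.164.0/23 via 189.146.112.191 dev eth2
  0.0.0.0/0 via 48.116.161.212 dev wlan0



Longest prefix match for 90.19.165.84:
  /27 34.169.249.0: no
  /13 97.248.0.0: no
  /23 90.19.164.0: MATCH
  /0 0.0.0.0: MATCH
Selected: next-hop 189.146.112.191 via eth2 (matched /23)


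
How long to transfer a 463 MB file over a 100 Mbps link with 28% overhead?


Effective throughput = 100 * (1 - 28/100) = 72 Mbps
File size in Mb = 463 * 8 = 3704 Mb
Time = 3704 / 72
Time = 51.4444 seconds


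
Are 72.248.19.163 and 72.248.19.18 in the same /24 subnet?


Mask: 255.255.255.0
72.248.19.163 AND mask = 72.248.19.0
72.248.19.18 AND mask = 72.248.19.0
Yes, same subnet (72.248.19.0)


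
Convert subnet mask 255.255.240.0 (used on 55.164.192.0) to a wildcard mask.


Subnet mask: 255.255.240.0
Wildcard = 255.255.255.255 - subnet mask
255 - 255 = 0
255 - 255 = 0
255 - 240 = 15
255 - 0 = 255
Wildcard: 0.0.15.255


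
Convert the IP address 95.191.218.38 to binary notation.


95 = 01011111
191 = 10111111
218 = 11011010
38 = 00100110
Binary: 01011111.10111111.11011010.00100110


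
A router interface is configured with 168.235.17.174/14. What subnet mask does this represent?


/14 means 14 network bits, 18 host bits
Binary: 11111111111111000000000000000000
Mask: 255.252.0.0


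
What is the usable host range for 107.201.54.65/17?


Network: 107.201.0.0
Broadcast: 107.201.127.255
First usable = network + 1
Last usable = broadcast - 1
Range: 107.201.0.1 to 107.201.127.254


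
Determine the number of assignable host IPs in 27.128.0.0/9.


Host bits = 32 - 9 = 23
Total addresses = 2^23 = 8388608
Usable = total - 2 (network and broadcast)
Usable hosts: 8388606


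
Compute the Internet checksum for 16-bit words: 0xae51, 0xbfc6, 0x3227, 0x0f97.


Sum all words (with carry folding):
+ 0xae51 = 0xae51
+ 0xbfc6 = 0x6e18
+ 0x3227 = 0xa03f
+ 0x0f97 = 0xafd6
One's complement: ~0xafd6
Checksum = 0x5029


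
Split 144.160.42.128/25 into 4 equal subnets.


New prefix = 25 + 2 = 27
Each subnet has 32 addresses
  144.160.42.128/27
  144.160.42.160/27
  144.160.42.192/27
  144.160.42.224/27
Subnets: 144.160.42.128/27, 144.160.42.160/27, 144.160.42.192/27, 144.160.42.224/27


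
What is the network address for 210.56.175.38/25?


IP:   11010010.00111000.10101111.00100110
Mask: 11111111.11111111.11111111.10000000
AND operation:
Net:  11010010.00111000.10101111.00000000
Network: 210.56.175.0/25


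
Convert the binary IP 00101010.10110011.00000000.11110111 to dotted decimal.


00101010 = 42
10110011 = 179
00000000 = 0
11110111 = 247
IP: 42.179.0.247


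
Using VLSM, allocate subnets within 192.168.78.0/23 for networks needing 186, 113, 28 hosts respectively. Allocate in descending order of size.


186 hosts -> /24 (254 usable): 192.168.78.0/24
113 hosts -> /25 (126 usable): 192.168.79.0/25
28 hosts -> /27 (30 usable): 192.168.79.128/27
Allocation: 192.168.78.0/24 (186 hosts, 254 usable); 192.168.79.0/25 (113 hosts, 126 usable); 192.168.79.128/27 (28 hosts, 30 usable)


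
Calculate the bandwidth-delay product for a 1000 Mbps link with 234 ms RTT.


BDP = bandwidth * RTT
= 1000 Mbps * 234 ms
= 1000 * 1e6 * 234 / 1000 bits
= 234000000 bits
= 29250000 bytes
= 28564.4531 KB
BDP = 234000000 bits (29250000 bytes)


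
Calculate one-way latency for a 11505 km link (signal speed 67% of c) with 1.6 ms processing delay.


Speed = 0.67 * 3e5 km/s = 201000 km/s
Propagation delay = 11505 / 201000 = 0.0572 s = 57.2388 ms
Processing delay = 1.6 ms
Total one-way latency = 58.8388 ms


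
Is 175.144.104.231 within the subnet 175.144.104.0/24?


Subnet network: 175.144.104.0
Test IP AND mask: 175.144.104.0
Yes, 175.144.104.231 is in 175.144.104.0/24


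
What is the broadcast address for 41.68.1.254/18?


Network: 41.68.0.0/18
Host bits = 14
Set all host bits to 1:
Broadcast: 41.68.63.255


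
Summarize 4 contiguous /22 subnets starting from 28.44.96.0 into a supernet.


Original prefix: /22
Number of subnets: 4 = 2^2
New prefix = 22 - 2 = 20
Supernet: 28.44.96.0/20


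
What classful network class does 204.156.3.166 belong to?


First octet: 204
Binary: 11001100
110xxxxx -> Class C (192-223)
Class C, default mask 255.255.255.0 (/24)


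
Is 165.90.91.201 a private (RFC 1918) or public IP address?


RFC 1918 private ranges:
  10.0.0.0/8 (10.0.0.0 - 10.255.255.255)
  172.16.0.0/12 (172.16.0.0 - 172.31.255.255)
  192.168.0.0/16 (192.168.0.0 - 192.168.255.255)
Public (not in any RFC 1918 range)


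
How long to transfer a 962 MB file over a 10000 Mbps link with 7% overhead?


Effective throughput = 10000 * (1 - 7/100) = 9300 Mbps
File size in Mb = 962 * 8 = 7696 Mb
Time = 7696 / 9300
Time = 0.8275 seconds


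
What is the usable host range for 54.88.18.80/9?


Network: 54.0.0.0
Broadcast: 54.127.255.255
First usable = network + 1
Last usable = broadcast - 1
Range: 54.0.0.1 to 54.127.255.254


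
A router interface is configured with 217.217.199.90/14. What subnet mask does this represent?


/14 means 14 network bits, 18 host bits
Binary: 11111111111111000000000000000000
Mask: 255.252.0.0


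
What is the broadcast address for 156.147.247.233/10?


Network: 156.128.0.0/10
Host bits = 22
Set all host bits to 1:
Broadcast: 156.191.255.255


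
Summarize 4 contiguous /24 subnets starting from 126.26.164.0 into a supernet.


Original prefix: /24
Number of subnets: 4 = 2^2
New prefix = 24 - 2 = 22
Supernet: 126.26.164.0/22


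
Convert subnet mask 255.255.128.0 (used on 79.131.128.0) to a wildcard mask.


Subnet mask: 255.255.128.0
Wildcard = 255.255.255.255 - subnet mask
255 - 255 = 0
255 - 255 = 0
255 - 128 = 127
255 - 0 = 255
Wildcard: 0.0.127.255


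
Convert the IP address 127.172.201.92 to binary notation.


127 = 01111111
172 = 10101100
201 = 11001001
92 = 01011100
Binary: 01111111.10101100.11001001.01011100


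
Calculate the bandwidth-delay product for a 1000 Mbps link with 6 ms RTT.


BDP = bandwidth * RTT
= 1000 Mbps * 6 ms
= 1000 * 1e6 * 6 / 1000 bits
= 6000000 bits
= 750000 bytes
= 732.4219 KB
BDP = 6000000 bits (750000 bytes)


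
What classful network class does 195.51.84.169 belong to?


First octet: 195
Binary: 11000011
110xxxxx -> Class C (192-223)
Class C, default mask 255.255.255.0 (/24)


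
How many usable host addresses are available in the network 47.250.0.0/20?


Host bits = 32 - 20 = 12
Total addresses = 2^12 = 4096
Usable = total - 2 (network and broadcast)
Usable hosts: 4094


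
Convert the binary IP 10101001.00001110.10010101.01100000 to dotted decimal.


10101001 = 169
00001110 = 14
10010101 = 149
01100000 = 96
IP: 169.14.149.96


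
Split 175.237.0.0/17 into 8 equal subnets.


New prefix = 17 + 3 = 20
Each subnet has 4096 addresses
  175.237.0.0/20
  175.237.16.0/20
  175.237.32.0/20
  175.237.48.0/20
  175.237.64.0/20
  175.237.80.0/20
  175.237.96.0/20
  175.237.112.0/20
Subnets: 175.237.0.0/20, 175.237.16.0/20, 175.237.32.0/20, 175.237.48.0/20, 175.237.64.0/20, 175.237.80.0/20, 175.237.96.0/20, 175.237.112.0/20


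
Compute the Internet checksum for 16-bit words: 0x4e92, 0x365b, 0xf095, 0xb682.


Sum all words (with carry folding):
+ 0x4e92 = 0x4e92
+ 0x365b = 0x84ed
+ 0xf095 = 0x7583
+ 0xb682 = 0x2c06
One's complement: ~0x2c06
Checksum = 0xd3f9


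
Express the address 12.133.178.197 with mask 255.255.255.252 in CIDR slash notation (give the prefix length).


Binary: 11111111.11111111.11111111.11111100
Count leading 1s
Prefix: /30


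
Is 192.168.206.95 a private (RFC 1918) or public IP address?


RFC 1918 private ranges:
  10.0.0.0/8 (10.0.0.0 - 10.255.255.255)
  172.16.0.0/12 (172.16.0.0 - 172.31.255.255)
  192.168.0.0/16 (192.168.0.0 - 192.168.255.255)
Private (in 192.168.0.0/16)


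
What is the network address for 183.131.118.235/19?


IP:   10110111.10000011.01110110.11101011
Mask: 11111111.11111111.11100000.00000000
AND operation:
Net:  10110111.10000011.01100000.00000000
Network: 183.131.96.0/19


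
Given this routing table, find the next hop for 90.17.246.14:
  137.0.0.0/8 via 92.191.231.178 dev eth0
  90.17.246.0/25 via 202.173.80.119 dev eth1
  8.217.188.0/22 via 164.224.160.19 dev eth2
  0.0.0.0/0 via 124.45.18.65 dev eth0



Longest prefix match for 90.17.246.14:
  /8 137.0.0.0: no
  /25 90.17.246.0: MATCH
  /22 8.217.188.0: no
  /0 0.0.0.0: MATCH
Selected: next-hop 202.173.80.119 via eth1 (matched /25)


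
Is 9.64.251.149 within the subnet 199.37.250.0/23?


Subnet network: 199.37.250.0
Test IP AND mask: 9.64.250.0
No, 9.64.251.149 is not in 199.37.250.0/23


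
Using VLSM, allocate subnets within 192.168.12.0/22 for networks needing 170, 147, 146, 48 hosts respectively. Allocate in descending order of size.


170 hosts -> /24 (254 usable): 192.168.12.0/24
147 hosts -> /24 (254 usable): 192.168.13.0/24
146 hosts -> /24 (254 usable): 192.168.14.0/24
48 hosts -> /26 (62 usable): 192.168.15.0/26
Allocation: 192.168.12.0/24 (170 hosts, 254 usable); 192.168.13.0/24 (147 hosts, 254 usable); 192.168.14.0/24 (146 hosts, 254 usable); 192.168.15.0/26 (48 hosts, 62 usable)


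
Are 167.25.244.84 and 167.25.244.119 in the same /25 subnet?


Mask: 255.255.255.128
167.25.244.84 AND mask = 167.25.244.0
167.25.244.119 AND mask = 167.25.244.0
Yes, same subnet (167.25.244.0)


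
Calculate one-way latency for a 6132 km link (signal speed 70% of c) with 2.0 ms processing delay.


Speed = 0.7 * 3e5 km/s = 210000 km/s
Propagation delay = 6132 / 210000 = 0.0292 s = 29.2 ms
Processing delay = 2.0 ms
Total one-way latency = 31.2 ms


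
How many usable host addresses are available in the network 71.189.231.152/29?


Host bits = 32 - 29 = 3
Total addresses = 2^3 = 8
Usable = total - 2 (network and broadcast)
Usable hosts: 6


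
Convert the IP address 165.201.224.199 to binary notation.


165 = 10100101
201 = 11001001
224 = 11100000
199 = 11000111
Binary: 10100101.11001001.11100000.11000111


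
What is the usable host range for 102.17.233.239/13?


Network: 102.16.0.0
Broadcast: 102.23.255.255
First usable = network + 1
Last usable = broadcast - 1
Range: 102.16.0.1 to 102.23.255.254


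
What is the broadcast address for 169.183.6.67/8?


Network: 169.0.0.0/8
Host bits = 24
Set all host bits to 1:
Broadcast: 169.255.255.255


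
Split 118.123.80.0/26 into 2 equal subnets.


New prefix = 26 + 1 = 27
Each subnet has 32 addresses
  118.123.80.0/27
  118.123.80.32/27
Subnets: 118.123.80.0/27, 118.123.80.32/27


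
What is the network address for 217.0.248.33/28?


IP:   11011001.00000000.11111000.00100001
Mask: 11111111.11111111.11111111.11110000
AND operation:
Net:  11011001.00000000.11111000.00100000
Network: 217.0.248.32/28


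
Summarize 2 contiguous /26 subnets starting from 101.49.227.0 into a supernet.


Original prefix: /26
Number of subnets: 2 = 2^1
New prefix = 26 - 1 = 25
Supernet: 101.49.227.0/25


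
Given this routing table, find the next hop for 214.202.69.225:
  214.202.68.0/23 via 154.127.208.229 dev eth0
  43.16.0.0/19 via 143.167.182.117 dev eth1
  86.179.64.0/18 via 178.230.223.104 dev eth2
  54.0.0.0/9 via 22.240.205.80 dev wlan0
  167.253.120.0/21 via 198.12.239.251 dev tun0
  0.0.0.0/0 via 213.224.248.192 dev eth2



Longest prefix match for 214.202.69.225:
  /23 214.202.68.0: MATCH
  /19 43.16.0.0: no
  /18 86.179.64.0: no
  /9 54.0.0.0: no
  /21 167.253.120.0: no
  /0 0.0.0.0: MATCH
Selected: next-hop 154.127.208.229 via eth0 (matched /23)


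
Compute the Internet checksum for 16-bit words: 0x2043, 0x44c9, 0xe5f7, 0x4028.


Sum all words (with carry folding):
+ 0x2043 = 0x2043
+ 0x44c9 = 0x650c
+ 0xe5f7 = 0x4b04
+ 0x4028 = 0x8b2c
One's complement: ~0x8b2c
Checksum = 0x74d3


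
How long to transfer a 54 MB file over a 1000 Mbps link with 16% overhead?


Effective throughput = 1000 * (1 - 16/100) = 840 Mbps
File size in Mb = 54 * 8 = 432 Mb
Time = 432 / 840
Time = 0.5143 seconds


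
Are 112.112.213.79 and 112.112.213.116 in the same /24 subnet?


Mask: 255.255.255.0
112.112.213.79 AND mask = 112.112.213.0
112.112.213.116 AND mask = 112.112.213.0
Yes, same subnet (112.112.213.0)


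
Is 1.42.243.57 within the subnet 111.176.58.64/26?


Subnet network: 111.176.58.64
Test IP AND mask: 1.42.243.0
No, 1.42.243.57 is not in 111.176.58.64/26


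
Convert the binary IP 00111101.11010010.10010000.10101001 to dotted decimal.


00111101 = 61
11010010 = 210
10010000 = 144
10101001 = 169
IP: 61.210.144.169


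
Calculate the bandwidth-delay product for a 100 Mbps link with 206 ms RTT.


BDP = bandwidth * RTT
= 100 Mbps * 206 ms
= 100 * 1e6 * 206 / 1000 bits
= 20600000 bits
= 2575000 bytes
= 2514.6484 KB
BDP = 20600000 bits (2575000 bytes)


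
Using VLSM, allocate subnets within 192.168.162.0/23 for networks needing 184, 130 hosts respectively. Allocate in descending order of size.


184 hosts -> /24 (254 usable): 192.168.162.0/24
130 hosts -> /24 (254 usable): 192.168.163.0/24
Allocation: 192.168.162.0/24 (184 hosts, 254 usable); 192.168.163.0/24 (130 hosts, 254 usable)


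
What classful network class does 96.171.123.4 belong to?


First octet: 96
Binary: 01100000
0xxxxxxx -> Class A (1-126)
Class A, default mask 255.0.0.0 (/8)


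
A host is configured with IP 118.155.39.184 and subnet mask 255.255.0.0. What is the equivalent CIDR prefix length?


Binary: 11111111.11111111.00000000.00000000
Count leading 1s
Prefix: /16


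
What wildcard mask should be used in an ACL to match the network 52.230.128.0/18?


Subnet mask: 255.255.192.0
Wildcard = 255.255.255.255 - subnet mask
255 - 255 = 0
255 - 255 = 0
255 - 192 = 63
255 - 0 = 255
Wildcard: 0.0.63.255


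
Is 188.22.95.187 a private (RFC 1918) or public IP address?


RFC 1918 private ranges:
  10.0.0.0/8 (10.0.0.0 - 10.255.255.255)
  172.16.0.0/12 (172.16.0.0 - 172.31.255.255)
  192.168.0.0/16 (192.168.0.0 - 192.168.255.255)
Public (not in any RFC 1918 range)


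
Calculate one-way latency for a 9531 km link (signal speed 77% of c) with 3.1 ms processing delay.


Speed = 0.77 * 3e5 km/s = 231000 km/s
Propagation delay = 9531 / 231000 = 0.0413 s = 41.2597 ms
Processing delay = 3.1 ms
Total one-way latency = 44.3597 ms


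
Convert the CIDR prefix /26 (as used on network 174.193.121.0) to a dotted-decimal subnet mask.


/26 means 26 network bits, 6 host bits
Binary: 11111111111111111111111111000000
Mask: 255.255.255.192


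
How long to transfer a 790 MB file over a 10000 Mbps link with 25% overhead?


Effective throughput = 10000 * (1 - 25/100) = 7500 Mbps
File size in Mb = 790 * 8 = 6320 Mb
Time = 6320 / 7500
Time = 0.8427 seconds


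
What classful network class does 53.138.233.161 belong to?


First octet: 53
Binary: 00110101
0xxxxxxx -> Class A (1-126)
Class A, default mask 255.0.0.0 (/8)


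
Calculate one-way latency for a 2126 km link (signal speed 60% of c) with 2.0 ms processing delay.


Speed = 0.6 * 3e5 km/s = 180000 km/s
Propagation delay = 2126 / 180000 = 0.0118 s = 11.8111 ms
Processing delay = 2.0 ms
Total one-way latency = 13.8111 ms


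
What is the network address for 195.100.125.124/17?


IP:   11000011.01100100.01111101.01111100
Mask: 11111111.11111111.10000000.00000000
AND operation:
Net:  11000011.01100100.00000000.00000000
Network: 195.100.0.0/17


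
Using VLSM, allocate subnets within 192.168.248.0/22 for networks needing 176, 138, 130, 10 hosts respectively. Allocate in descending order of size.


176 hosts -> /24 (254 usable): 192.168.248.0/24
138 hosts -> /24 (254 usable): 192.168.249.0/24
130 hosts -> /24 (254 usable): 192.168.250.0/24
10 hosts -> /28 (14 usable): 192.168.251.0/28
Allocation: 192.168.248.0/24 (176 hosts, 254 usable); 192.168.249.0/24 (138 hosts, 254 usable); 192.168.250.0/24 (130 hosts, 254 usable); 192.168.251.0/28 (10 hosts, 14 usable)


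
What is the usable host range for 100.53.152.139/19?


Network: 100.53.128.0
Broadcast: 100.53.159.255
First usable = network + 1
Last usable = broadcast - 1
Range: 100.53.128.1 to 100.53.159.254


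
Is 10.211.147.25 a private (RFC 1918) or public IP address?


RFC 1918 private ranges:
  10.0.0.0/8 (10.0.0.0 - 10.255.255.255)
  172.16.0.0/12 (172.16.0.0 - 172.31.255.255)
  192.168.0.0/16 (192.168.0.0 - 192.168.255.255)
Private (in 10.0.0.0/8)


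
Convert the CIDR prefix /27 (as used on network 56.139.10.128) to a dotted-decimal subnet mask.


/27 means 27 network bits, 5 host bits
Binary: 11111111111111111111111111100000
Mask: 255.255.255.224


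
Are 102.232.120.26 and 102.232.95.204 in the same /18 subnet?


Mask: 255.255.192.0
102.232.120.26 AND mask = 102.232.64.0
102.232.95.204 AND mask = 102.232.64.0
Yes, same subnet (102.232.64.0)


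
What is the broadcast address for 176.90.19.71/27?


Network: 176.90.19.64/27
Host bits = 5
Set all host bits to 1:
Broadcast: 176.90.19.95


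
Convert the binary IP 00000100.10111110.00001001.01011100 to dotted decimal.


00000100 = 4
10111110 = 190
00001001 = 9
01011100 = 92
IP: 4.190.9.92


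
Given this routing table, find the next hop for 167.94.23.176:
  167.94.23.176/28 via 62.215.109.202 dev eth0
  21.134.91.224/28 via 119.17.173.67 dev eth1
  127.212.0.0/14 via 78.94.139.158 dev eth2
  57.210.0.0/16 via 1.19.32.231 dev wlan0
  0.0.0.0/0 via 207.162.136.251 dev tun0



Longest prefix match for 167.94.23.176:
  /28 167.94.23.176: MATCH
  /28 21.134.91.224: no
  /14 127.212.0.0: no
  /16 57.210.0.0: no
  /0 0.0.0.0: MATCH
Selected: next-hop 62.215.109.202 via eth0 (matched /28)


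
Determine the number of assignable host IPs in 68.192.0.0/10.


Host bits = 32 - 10 = 22
Total addresses = 2^22 = 4194304
Usable = total - 2 (network and broadcast)
Usable hosts: 4194302


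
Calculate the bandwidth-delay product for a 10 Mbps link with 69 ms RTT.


BDP = bandwidth * RTT
= 10 Mbps * 69 ms
= 10 * 1e6 * 69 / 1000 bits
= 690000 bits
= 86250 bytes
= 84.2285 KB
BDP = 690000 bits (86250 bytes)


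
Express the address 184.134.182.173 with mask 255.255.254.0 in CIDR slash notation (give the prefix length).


Binary: 11111111.11111111.11111110.00000000
Count leading 1s
Prefix: /23


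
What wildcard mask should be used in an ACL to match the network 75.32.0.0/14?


Subnet mask: 255.252.0.0
Wildcard = 255.255.255.255 - subnet mask
255 - 255 = 0
255 - 252 = 3
255 - 0 = 255
255 - 0 = 255
Wildcard: 0.3.255.255


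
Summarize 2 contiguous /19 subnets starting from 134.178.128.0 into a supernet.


Original prefix: /19
Number of subnets: 2 = 2^1
New prefix = 19 - 1 = 18
Supernet: 134.178.128.0/18


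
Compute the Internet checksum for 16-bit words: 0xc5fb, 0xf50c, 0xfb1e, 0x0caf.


Sum all words (with carry folding):
+ 0xc5fb = 0xc5fb
+ 0xf50c = 0xbb08
+ 0xfb1e = 0xb627
+ 0x0caf = 0xc2d6
One's complement: ~0xc2d6
Checksum = 0x3d29


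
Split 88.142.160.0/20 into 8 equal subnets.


New prefix = 20 + 3 = 23
Each subnet has 512 addresses
  88.142.160.0/23
  88.142.162.0/23
  88.142.164.0/23
  88.142.166.0/23
  88.142.168.0/23
  88.142.170.0/23
  88.142.172.0/23
  88.142.174.0/23
Subnets: 88.142.160.0/23, 88.142.162.0/23, 88.142.164.0/23, 88.142.166.0/23, 88.142.168.0/23, 88.142.170.0/23, 88.142.172.0/23, 88.142.174.0/23


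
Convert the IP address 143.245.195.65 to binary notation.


143 = 10001111
245 = 11110101
195 = 11000011
65 = 01000001
Binary: 10001111.11110101.11000011.01000001


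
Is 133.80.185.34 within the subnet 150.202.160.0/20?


Subnet network: 150.202.160.0
Test IP AND mask: 133.80.176.0
No, 133.80.185.34 is not in 150.202.160.0/20


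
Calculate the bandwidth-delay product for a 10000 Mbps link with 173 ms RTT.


BDP = bandwidth * RTT
= 10000 Mbps * 173 ms
= 10000 * 1e6 * 173 / 1000 bits
= 1730000000 bits
= 216250000 bytes
= 211181.6406 KB
BDP = 1730000000 bits (216250000 bytes)


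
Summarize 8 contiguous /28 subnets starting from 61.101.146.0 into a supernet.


Original prefix: /28
Number of subnets: 8 = 2^3
New prefix = 28 - 3 = 25
Supernet: 61.101.146.0/25


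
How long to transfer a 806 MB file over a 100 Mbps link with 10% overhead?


Effective throughput = 100 * (1 - 10/100) = 90 Mbps
File size in Mb = 806 * 8 = 6448 Mb
Time = 6448 / 90
Time = 71.6444 seconds


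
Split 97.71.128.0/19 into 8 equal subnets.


New prefix = 19 + 3 = 22
Each subnet has 1024 addresses
  97.71.128.0/22
  97.71.132.0/22
  97.71.136.0/22
  97.71.140.0/22
  97.71.144.0/22
  97.71.148.0/22
  97.71.152.0/22
  97.71.156.0/22
Subnets: 97.71.128.0/22, 97.71.132.0/22, 97.71.136.0/22, 97.71.140.0/22, 97.71.144.0/22, 97.71.148.0/22, 97.71.152.0/22, 97.71.156.0/22


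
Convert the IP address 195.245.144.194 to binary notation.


195 = 11000011
245 = 11110101
144 = 10010000
194 = 11000010
Binary: 11000011.11110101.10010000.11000010


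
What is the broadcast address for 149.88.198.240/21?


Network: 149.88.192.0/21
Host bits = 11
Set all host bits to 1:
Broadcast: 149.88.199.255


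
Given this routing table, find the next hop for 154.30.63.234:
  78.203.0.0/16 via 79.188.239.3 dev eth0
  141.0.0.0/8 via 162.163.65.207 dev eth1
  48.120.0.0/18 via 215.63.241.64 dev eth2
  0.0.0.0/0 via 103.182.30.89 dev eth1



Longest prefix match for 154.30.63.234:
  /16 78.203.0.0: no
  /8 141.0.0.0: no
  /18 48.120.0.0: no
  /0 0.0.0.0: MATCH
Selected: next-hop 103.182.30.89 via eth1 (matched /0)


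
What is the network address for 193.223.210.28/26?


IP:   11000001.11011111.11010010.00011100
Mask: 11111111.11111111.11111111.11000000
AND operation:
Net:  11000001.11011111.11010010.00000000
Network: 193.223.210.0/26


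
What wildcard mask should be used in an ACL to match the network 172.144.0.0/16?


Subnet mask: 255.255.0.0
Wildcard = 255.255.255.255 - subnet mask
255 - 255 = 0
255 - 255 = 0
255 - 0 = 255
255 - 0 = 255
Wildcard: 0.0.255.255


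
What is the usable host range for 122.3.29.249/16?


Network: 122.3.0.0
Broadcast: 122.3.255.255
First usable = network + 1
Last usable = broadcast - 1
Range: 122.3.0.1 to 122.3.255.254


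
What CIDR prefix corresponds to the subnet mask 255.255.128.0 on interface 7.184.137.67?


Binary: 11111111.11111111.10000000.00000000
Count leading 1s
Prefix: /17


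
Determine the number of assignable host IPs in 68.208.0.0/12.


Host bits = 32 - 12 = 20
Total addresses = 2^20 = 1048576
Usable = total - 2 (network and broadcast)
Usable hosts: 1048574


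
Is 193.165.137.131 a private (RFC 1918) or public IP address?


RFC 1918 private ranges:
  10.0.0.0/8 (10.0.0.0 - 10.255.255.255)
  172.16.0.0/12 (172.16.0.0 - 172.31.255.255)
  192.168.0.0/16 (192.168.0.0 - 192.168.255.255)
Public (not in any RFC 1918 range)


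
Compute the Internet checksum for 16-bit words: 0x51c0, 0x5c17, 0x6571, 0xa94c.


Sum all words (with carry folding):
+ 0x51c0 = 0x51c0
+ 0x5c17 = 0xadd7
+ 0x6571 = 0x1349
+ 0xa94c = 0xbc95
One's complement: ~0xbc95
Checksum = 0x436a


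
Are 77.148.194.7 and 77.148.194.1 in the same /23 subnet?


Mask: 255.255.254.0
77.148.194.7 AND mask = 77.148.194.0
77.148.194.1 AND mask = 77.148.194.0
Yes, same subnet (77.148.194.0)


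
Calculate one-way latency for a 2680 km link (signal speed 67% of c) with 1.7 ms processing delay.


Speed = 0.67 * 3e5 km/s = 201000 km/s
Propagation delay = 2680 / 201000 = 0.0133 s = 13.3333 ms
Processing delay = 1.7 ms
Total one-way latency = 15.0333 ms


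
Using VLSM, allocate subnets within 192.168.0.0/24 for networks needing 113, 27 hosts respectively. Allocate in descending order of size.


113 hosts -> /25 (126 usable): 192.168.0.0/25
27 hosts -> /27 (30 usable): 192.168.0.128/27
Allocation: 192.168.0.0/25 (113 hosts, 126 usable); 192.168.0.128/27 (27 hosts, 30 usable)


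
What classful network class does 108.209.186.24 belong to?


First octet: 108
Binary: 01101100
0xxxxxxx -> Class A (1-126)
Class A, default mask 255.0.0.0 (/8)


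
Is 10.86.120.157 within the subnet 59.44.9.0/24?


Subnet network: 59.44.9.0
Test IP AND mask: 10.86.120.0
No, 10.86.120.157 is not in 59.44.9.0/24


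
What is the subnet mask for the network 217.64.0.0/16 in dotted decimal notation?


/16 means 16 network bits, 16 host bits
Binary: 11111111111111110000000000000000
Mask: 255.255.0.0


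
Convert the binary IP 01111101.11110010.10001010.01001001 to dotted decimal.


01111101 = 125
11110010 = 242
10001010 = 138
01001001 = 73
IP: 125.242.138.73


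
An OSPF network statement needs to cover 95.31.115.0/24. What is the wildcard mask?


Subnet mask: 255.255.255.0
Wildcard = 255.255.255.255 - subnet mask
255 - 255 = 0
255 - 255 = 0
255 - 255 = 0
255 - 0 = 255
Wildcard: 0.0.0.255


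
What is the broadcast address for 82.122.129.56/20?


Network: 82.122.128.0/20
Host bits = 12
Set all host bits to 1:
Broadcast: 82.122.143.255


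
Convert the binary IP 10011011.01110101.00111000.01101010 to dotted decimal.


10011011 = 155
01110101 = 117
00111000 = 56
01101010 = 106
IP: 155.117.56.106


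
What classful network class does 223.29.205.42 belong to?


First octet: 223
Binary: 11011111
110xxxxx -> Class C (192-223)
Class C, default mask 255.255.255.0 (/24)


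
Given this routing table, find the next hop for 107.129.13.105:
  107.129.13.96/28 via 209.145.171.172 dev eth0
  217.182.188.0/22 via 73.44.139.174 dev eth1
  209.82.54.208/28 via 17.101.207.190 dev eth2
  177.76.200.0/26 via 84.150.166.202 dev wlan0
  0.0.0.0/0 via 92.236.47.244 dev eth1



Longest prefix match for 107.129.13.105:
  /28 107.129.13.96: MATCH
  /22 217.182.188.0: no
  /28 209.82.54.208: no
  /26 177.76.200.0: no
  /0 0.0.0.0: MATCH
Selected: next-hop 209.145.171.172 via eth0 (matched /28)


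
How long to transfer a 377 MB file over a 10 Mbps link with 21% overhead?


Effective throughput = 10 * (1 - 21/100) = 7.9 Mbps
File size in Mb = 377 * 8 = 3016 Mb
Time = 3016 / 7.9
Time = 381.7722 seconds


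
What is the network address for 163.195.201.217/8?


IP:   10100011.11000011.11001001.11011001
Mask: 11111111.00000000.00000000.00000000
AND operation:
Net:  10100011.00000000.00000000.00000000
Network: 163.0.0.0/8


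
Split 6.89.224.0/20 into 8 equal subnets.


New prefix = 20 + 3 = 23
Each subnet has 512 addresses
  6.89.224.0/23
  6.89.226.0/23
  6.89.228.0/23
  6.89.230.0/23
  6.89.232.0/23
  6.89.234.0/23
  6.89.236.0/23
  6.89.238.0/23
Subnets: 6.89.224.0/23, 6.89.226.0/23, 6.89.228.0/23, 6.89.230.0/23, 6.89.232.0/23, 6.89.234.0/23, 6.89.236.0/23, 6.89.238.0/23


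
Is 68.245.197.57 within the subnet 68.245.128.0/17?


Subnet network: 68.245.128.0
Test IP AND mask: 68.245.128.0
Yes, 68.245.197.57 is in 68.245.128.0/17


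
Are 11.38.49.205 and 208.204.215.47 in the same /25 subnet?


Mask: 255.255.255.128
11.38.49.205 AND mask = 11.38.49.128
208.204.215.47 AND mask = 208.204.215.0
No, different subnets (11.38.49.128 vs 208.204.215.0)


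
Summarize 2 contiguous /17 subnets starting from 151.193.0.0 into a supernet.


Original prefix: /17
Number of subnets: 2 = 2^1
New prefix = 17 - 1 = 16
Supernet: 151.193.0.0/16


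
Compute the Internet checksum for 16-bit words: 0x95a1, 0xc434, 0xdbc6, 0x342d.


Sum all words (with carry folding):
+ 0x95a1 = 0x95a1
+ 0xc434 = 0x59d6
+ 0xdbc6 = 0x359d
+ 0x342d = 0x69ca
One's complement: ~0x69ca
Checksum = 0x9635


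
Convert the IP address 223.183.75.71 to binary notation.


223 = 11011111
183 = 10110111
75 = 01001011
71 = 01000111
Binary: 11011111.10110111.01001011.01000111


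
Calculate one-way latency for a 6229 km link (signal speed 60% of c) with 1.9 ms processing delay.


Speed = 0.6 * 3e5 km/s = 180000 km/s
Propagation delay = 6229 / 180000 = 0.0346 s = 34.6056 ms
Processing delay = 1.9 ms
Total one-way latency = 36.5056 ms


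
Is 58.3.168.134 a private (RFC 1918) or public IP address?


RFC 1918 private ranges:
  10.0.0.0/8 (10.0.0.0 - 10.255.255.255)
  172.16.0.0/12 (172.16.0.0 - 172.31.255.255)
  192.168.0.0/16 (192.168.0.0 - 192.168.255.255)
Public (not in any RFC 1918 range)


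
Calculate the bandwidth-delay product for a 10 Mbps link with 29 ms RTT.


BDP = bandwidth * RTT
= 10 Mbps * 29 ms
= 10 * 1e6 * 29 / 1000 bits
= 290000 bits
= 36250 bytes
= 35.4004 KB
BDP = 290000 bits (36250 bytes)


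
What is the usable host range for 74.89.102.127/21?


Network: 74.89.96.0
Broadcast: 74.89.103.255
First usable = network + 1
Last usable = broadcast - 1
Range: 74.89.96.1 to 74.89.103.254


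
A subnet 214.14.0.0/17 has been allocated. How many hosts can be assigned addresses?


Host bits = 32 - 17 = 15
Total addresses = 2^15 = 32768
Usable = total - 2 (network and broadcast)
Usable hosts: 32766


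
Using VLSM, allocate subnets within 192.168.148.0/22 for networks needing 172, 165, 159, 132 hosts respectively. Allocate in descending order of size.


172 hosts -> /24 (254 usable): 192.168.148.0/24
165 hosts -> /24 (254 usable): 192.168.149.0/24
159 hosts -> /24 (254 usable): 192.168.150.0/24
132 hosts -> /24 (254 usable): 192.168.151.0/24
Allocation: 192.168.148.0/24 (172 hosts, 254 usable); 192.168.149.0/24 (165 hosts, 254 usable); 192.168.150.0/24 (159 hosts, 254 usable); 192.168.151.0/24 (132 hosts, 254 usable)


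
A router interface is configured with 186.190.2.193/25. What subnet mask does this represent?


/25 means 25 network bits, 7 host bits
Binary: 11111111111111111111111110000000
Mask: 255.255.255.128


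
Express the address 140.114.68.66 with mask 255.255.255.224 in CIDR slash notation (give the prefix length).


Binary: 11111111.11111111.11111111.11100000
Count leading 1s
Prefix: /27


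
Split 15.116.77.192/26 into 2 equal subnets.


New prefix = 26 + 1 = 27
Each subnet has 32 addresses
  15.116.77.192/27
  15.116.77.224/27
Subnets: 15.116.77.192/27, 15.116.77.224/27


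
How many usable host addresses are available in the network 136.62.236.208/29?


Host bits = 32 - 29 = 3
Total addresses = 2^3 = 8
Usable = total - 2 (network and broadcast)
Usable hosts: 6


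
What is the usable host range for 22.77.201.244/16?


Network: 22.77.0.0
Broadcast: 22.77.255.255
First usable = network + 1
Last usable = broadcast - 1
Range: 22.77.0.1 to 22.77.255.254


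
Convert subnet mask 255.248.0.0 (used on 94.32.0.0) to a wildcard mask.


Subnet mask: 255.248.0.0
Wildcard = 255.255.255.255 - subnet mask
255 - 255 = 0
255 - 248 = 7
255 - 0 = 255
255 - 0 = 255
Wildcard: 0.7.255.255


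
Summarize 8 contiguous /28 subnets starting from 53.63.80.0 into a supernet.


Original prefix: /28
Number of subnets: 8 = 2^3
New prefix = 28 - 3 = 25
Supernet: 53.63.80.0/25


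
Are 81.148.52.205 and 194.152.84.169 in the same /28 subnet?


Mask: 255.255.255.240
81.148.52.205 AND mask = 81.148.52.192
194.152.84.169 AND mask = 194.152.84.160
No, different subnets (81.148.52.192 vs 194.152.84.160)


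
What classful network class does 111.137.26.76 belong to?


First octet: 111
Binary: 01101111
0xxxxxxx -> Class A (1-126)
Class A, default mask 255.0.0.0 (/8)


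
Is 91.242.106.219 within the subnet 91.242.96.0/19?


Subnet network: 91.242.96.0
Test IP AND mask: 91.242.96.0
Yes, 91.242.106.219 is in 91.242.96.0/19


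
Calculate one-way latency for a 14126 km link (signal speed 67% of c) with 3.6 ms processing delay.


Speed = 0.67 * 3e5 km/s = 201000 km/s
Propagation delay = 14126 / 201000 = 0.0703 s = 70.2786 ms
Processing delay = 3.6 ms
Total one-way latency = 73.8786 ms


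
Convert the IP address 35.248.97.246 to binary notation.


35 = 00100011
248 = 11111000
97 = 01100001
246 = 11110110
Binary: 00100011.11111000.01100001.11110110


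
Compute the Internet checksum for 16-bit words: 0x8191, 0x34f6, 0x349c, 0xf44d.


Sum all words (with carry folding):
+ 0x8191 = 0x8191
+ 0x34f6 = 0xb687
+ 0x349c = 0xeb23
+ 0xf44d = 0xdf71
One's complement: ~0xdf71
Checksum = 0x208e


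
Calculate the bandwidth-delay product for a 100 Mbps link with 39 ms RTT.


BDP = bandwidth * RTT
= 100 Mbps * 39 ms
= 100 * 1e6 * 39 / 1000 bits
= 3900000 bits
= 487500 bytes
= 476.0742 KB
BDP = 3900000 bits (487500 bytes)


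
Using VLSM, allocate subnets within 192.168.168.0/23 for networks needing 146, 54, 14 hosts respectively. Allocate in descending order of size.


146 hosts -> /24 (254 usable): 192.168.168.0/24
54 hosts -> /26 (62 usable): 192.168.169.0/26
14 hosts -> /28 (14 usable): 192.168.169.64/28
Allocation: 192.168.168.0/24 (146 hosts, 254 usable); 192.168.169.0/26 (54 hosts, 62 usable); 192.168.169.64/28 (14 hosts, 14 usable)


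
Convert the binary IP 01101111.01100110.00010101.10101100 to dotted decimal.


01101111 = 111
01100110 = 102
00010101 = 21
10101100 = 172
IP: 111.102.21.172


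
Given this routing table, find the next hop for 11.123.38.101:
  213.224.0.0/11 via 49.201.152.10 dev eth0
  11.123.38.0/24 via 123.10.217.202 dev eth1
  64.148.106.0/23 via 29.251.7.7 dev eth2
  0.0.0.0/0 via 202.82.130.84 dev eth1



Longest prefix match for 11.123.38.101:
  /11 213.224.0.0: no
  /24 11.123.38.0: MATCH
  /23 64.148.106.0: no
  /0 0.0.0.0: MATCH
Selected: next-hop 123.10.217.202 via eth1 (matched /24)


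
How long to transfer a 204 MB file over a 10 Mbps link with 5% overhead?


Effective throughput = 10 * (1 - 5/100) = 9.5 Mbps
File size in Mb = 204 * 8 = 1632 Mb
Time = 1632 / 9.5
Time = 171.7895 seconds


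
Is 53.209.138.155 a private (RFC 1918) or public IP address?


RFC 1918 private ranges:
  10.0.0.0/8 (10.0.0.0 - 10.255.255.255)
  172.16.0.0/12 (172.16.0.0 - 172.31.255.255)
  192.168.0.0/16 (192.168.0.0 - 192.168.255.255)
Public (not in any RFC 1918 range)


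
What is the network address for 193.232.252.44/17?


IP:   11000001.11101000.11111100.00101100
Mask: 11111111.11111111.10000000.00000000
AND operation:
Net:  11000001.11101000.10000000.00000000
Network: 193.232.128.0/17


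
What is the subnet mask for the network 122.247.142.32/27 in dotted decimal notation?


/27 means 27 network bits, 5 host bits
Binary: 11111111111111111111111111100000
Mask: 255.255.255.224


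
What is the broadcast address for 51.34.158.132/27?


Network: 51.34.158.128/27
Host bits = 5
Set all host bits to 1:
Broadcast: 51.34.158.159


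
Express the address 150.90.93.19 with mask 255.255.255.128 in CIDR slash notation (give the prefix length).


Binary: 11111111.11111111.11111111.10000000
Count leading 1s
Prefix: /25


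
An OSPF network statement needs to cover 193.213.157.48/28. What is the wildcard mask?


Subnet mask: 255.255.255.240
Wildcard = 255.255.255.255 - subnet mask
255 - 255 = 0
255 - 255 = 0
255 - 255 = 0
255 - 240 = 15
Wildcard: 0.0.0.15


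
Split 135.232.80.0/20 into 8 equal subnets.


New prefix = 20 + 3 = 23
Each subnet has 512 addresses
  135.232.80.0/23
  135.232.82.0/23
  135.232.84.0/23
  135.232.86.0/23
  135.232.88.0/23
  135.232.90.0/23
  135.232.92.0/23
  135.232.94.0/23
Subnets: 135.232.80.0/23, 135.232.82.0/23, 135.232.84.0/23, 135.232.86.0/23, 135.232.88.0/23, 135.232.90.0/23, 135.232.92.0/23, 135.232.94.0/23


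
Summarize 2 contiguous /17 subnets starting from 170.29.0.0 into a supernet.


Original prefix: /17
Number of subnets: 2 = 2^1
New prefix = 17 - 1 = 16
Supernet: 170.29.0.0/16


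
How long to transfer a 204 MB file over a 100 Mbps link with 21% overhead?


Effective throughput = 100 * (1 - 21/100) = 79 Mbps
File size in Mb = 204 * 8 = 1632 Mb
Time = 1632 / 79
Time = 20.6582 seconds
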